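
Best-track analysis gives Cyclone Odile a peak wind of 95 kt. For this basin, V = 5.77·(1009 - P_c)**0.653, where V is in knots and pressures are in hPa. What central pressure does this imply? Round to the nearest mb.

ΔP = (V / 5.77)^(1/0.653) = (95/5.77)^1.531.
95/5.77 = 16.464; 16.464^1.531 ≈ 72.95 mb.
P_c = 1009 − 72.95 = 936.05 ≈ 936 mb.

936 mb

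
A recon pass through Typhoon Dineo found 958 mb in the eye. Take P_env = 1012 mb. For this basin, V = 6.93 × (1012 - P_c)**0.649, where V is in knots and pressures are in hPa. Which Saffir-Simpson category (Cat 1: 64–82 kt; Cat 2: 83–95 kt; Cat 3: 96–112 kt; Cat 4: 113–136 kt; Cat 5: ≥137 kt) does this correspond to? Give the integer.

2

ΔP = 1012 − 958 = 54 mb.
V ≈ 6.93 × 54^0.649 = 6.93 × 13.31 ≈ 92 kt.
92 kt falls in the Category 2 band.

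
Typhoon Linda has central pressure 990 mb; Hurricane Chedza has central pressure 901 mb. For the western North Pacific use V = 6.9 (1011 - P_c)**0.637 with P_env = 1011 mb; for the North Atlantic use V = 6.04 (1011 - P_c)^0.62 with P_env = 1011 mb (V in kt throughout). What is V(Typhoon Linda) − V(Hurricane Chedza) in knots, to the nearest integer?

Typhoon Linda: ΔP = 21; V ≈ 6.9 × 21^0.637 ≈ 47.98 kt.
Hurricane Chedza: ΔP = 110; V ≈ 6.04 × 110^0.62 ≈ 111.35 kt.
Difference ≈ 47.98 − 111.35 = -63.37 → -63 kt.

-63 kt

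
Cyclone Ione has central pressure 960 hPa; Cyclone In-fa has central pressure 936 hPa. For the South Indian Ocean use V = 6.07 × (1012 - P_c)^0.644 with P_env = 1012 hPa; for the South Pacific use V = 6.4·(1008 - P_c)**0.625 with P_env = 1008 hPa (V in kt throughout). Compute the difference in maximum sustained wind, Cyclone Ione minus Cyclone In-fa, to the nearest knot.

Cyclone Ione: ΔP = 52; V ≈ 6.07 × 52^0.644 ≈ 77.32 kt.
Cyclone In-fa: ΔP = 72; V ≈ 6.4 × 72^0.625 ≈ 92.69 kt.
Difference ≈ 77.32 − 92.69 = -15.37 → -15 kt.

-15 kt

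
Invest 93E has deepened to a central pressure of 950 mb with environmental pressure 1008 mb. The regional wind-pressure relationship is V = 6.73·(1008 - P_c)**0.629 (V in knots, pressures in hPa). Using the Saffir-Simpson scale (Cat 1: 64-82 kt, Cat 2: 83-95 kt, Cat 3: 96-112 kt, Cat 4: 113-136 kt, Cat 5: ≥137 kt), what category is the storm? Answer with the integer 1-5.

2

ΔP = 1008 − 950 = 58 mb.
V ≈ 6.73 × 58^0.629 = 6.73 × 12.86 ≈ 87 kt.
87 kt falls in the Category 2 band.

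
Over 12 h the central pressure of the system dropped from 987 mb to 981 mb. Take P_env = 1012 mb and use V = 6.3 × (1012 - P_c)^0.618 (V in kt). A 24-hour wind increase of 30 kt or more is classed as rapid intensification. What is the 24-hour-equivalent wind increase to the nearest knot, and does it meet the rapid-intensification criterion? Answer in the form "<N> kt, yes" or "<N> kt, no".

V₁: ΔP = 25, V ≈ 6.3 × 25^0.618 ≈ 46.05 kt.
V₂: ΔP = 31, V ≈ 6.3 × 31^0.618 ≈ 52.60 kt.
ΔV over 12 h = 6.55 kt → 24 h equivalent = 6.55 × 24/12 ≈ 13.10 kt.
13 kt < 30 kt ⇒ not rapid intensification.

13 kt, no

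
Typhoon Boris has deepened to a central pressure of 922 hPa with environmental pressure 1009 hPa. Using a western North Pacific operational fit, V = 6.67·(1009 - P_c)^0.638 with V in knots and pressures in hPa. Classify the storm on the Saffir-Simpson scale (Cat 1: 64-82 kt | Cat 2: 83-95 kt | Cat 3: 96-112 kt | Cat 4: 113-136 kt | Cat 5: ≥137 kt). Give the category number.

ΔP = 1009 − 922 = 87 hPa.
V ≈ 6.67 × 87^0.638 = 6.67 × 17.27 ≈ 115 kt.
115 kt falls in the Category 4 band.

4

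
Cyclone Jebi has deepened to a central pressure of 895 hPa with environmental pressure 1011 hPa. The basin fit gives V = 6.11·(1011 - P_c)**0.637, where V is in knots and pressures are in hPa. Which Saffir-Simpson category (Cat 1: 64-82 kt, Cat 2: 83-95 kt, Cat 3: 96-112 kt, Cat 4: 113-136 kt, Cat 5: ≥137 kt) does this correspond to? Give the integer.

4

ΔP = 1011 − 895 = 116 hPa.
V ≈ 6.11 × 116^0.637 = 6.11 × 20.66 ≈ 126 kt.
126 kt falls in the Category 4 band.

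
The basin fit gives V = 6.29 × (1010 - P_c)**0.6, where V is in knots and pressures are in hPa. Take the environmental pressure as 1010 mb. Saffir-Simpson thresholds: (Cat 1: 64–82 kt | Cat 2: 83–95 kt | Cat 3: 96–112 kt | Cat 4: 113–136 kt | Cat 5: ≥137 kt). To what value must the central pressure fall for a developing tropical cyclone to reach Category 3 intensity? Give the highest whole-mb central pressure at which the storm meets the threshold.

916 mb

Category 3 begins at V = 96 kt.
Required ΔP = (96/6.29)^(1/0.6) = 15.262^1.667 ≈ 93.91 mb.
P_c ≤ 1010 − 93.91 = 916.09, so the highest integer P_c is 916 mb.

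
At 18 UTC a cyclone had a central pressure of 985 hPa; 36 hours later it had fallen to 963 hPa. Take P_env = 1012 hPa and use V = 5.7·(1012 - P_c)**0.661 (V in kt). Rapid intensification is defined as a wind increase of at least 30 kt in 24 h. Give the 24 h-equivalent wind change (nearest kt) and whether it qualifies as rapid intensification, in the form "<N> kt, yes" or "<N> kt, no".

16 kt, no

V₁: ΔP = 27, V ≈ 5.7 × 27^0.661 ≈ 50.35 kt.
V₂: ΔP = 49, V ≈ 5.7 × 49^0.661 ≈ 74.66 kt.
ΔV over 36 h = 24.31 kt → 24 h equivalent = 24.31 × 24/36 ≈ 16.21 kt.
16 kt < 30 kt ⇒ not rapid intensification.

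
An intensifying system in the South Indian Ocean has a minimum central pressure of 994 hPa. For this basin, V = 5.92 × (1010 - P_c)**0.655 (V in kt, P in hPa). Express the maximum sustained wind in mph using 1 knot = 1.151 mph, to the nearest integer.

ΔP = 1010 − 994 = 16 hPa.
V ≈ 5.92 × 16^0.655 = 5.92 × 6.148 ≈ 36.393 kt.
36.393 × 1.151 ≈ 41.89 mph → 42 mph.

42 mph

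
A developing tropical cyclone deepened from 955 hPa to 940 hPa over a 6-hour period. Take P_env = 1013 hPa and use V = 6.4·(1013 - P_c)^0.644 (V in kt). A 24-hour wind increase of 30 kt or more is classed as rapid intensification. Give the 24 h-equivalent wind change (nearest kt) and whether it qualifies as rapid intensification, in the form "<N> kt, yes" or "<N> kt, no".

56 kt, yes

V₁: ΔP = 58, V ≈ 6.4 × 58^0.644 ≈ 87.46 kt.
V₂: ΔP = 73, V ≈ 6.4 × 73^0.644 ≈ 101.43 kt.
ΔV over 6 h = 13.97 kt → 24 h equivalent = 13.97 × 24/6 ≈ 55.88 kt.
56 kt ≥ 30 kt ⇒ rapid intensification.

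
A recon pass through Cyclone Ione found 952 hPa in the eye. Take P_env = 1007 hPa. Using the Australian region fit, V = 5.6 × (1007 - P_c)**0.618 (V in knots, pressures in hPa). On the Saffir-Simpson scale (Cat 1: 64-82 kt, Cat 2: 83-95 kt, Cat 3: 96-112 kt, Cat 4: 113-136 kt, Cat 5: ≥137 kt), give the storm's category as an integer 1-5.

1

ΔP = 1007 − 952 = 55 hPa.
V ≈ 5.6 × 55^0.618 = 5.6 × 11.90 ≈ 67 kt.
67 kt falls in the Category 1 band.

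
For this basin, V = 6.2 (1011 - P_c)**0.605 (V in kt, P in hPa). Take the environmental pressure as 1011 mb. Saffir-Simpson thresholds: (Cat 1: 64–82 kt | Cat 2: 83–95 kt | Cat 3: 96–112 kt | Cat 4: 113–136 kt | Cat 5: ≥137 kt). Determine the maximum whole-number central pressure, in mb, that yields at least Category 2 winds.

Category 2 begins at V = 83 kt.
Required ΔP = (83/6.2)^(1/0.605) = 13.387^1.653 ≈ 72.83 mb.
P_c ≤ 1011 − 72.83 = 938.17, so the highest integer P_c is 938 mb.

938 mb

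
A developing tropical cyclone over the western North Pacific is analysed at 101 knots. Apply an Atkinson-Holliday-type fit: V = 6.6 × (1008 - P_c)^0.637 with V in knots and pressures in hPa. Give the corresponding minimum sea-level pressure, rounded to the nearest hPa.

ΔP = (V / 6.6)^(1/0.637) = (101/6.6)^1.570.
101/6.6 = 15.303; 15.303^1.570 ≈ 72.43 hPa.
P_c = 1008 − 72.43 = 935.57 ≈ 936 hPa.

936 hPa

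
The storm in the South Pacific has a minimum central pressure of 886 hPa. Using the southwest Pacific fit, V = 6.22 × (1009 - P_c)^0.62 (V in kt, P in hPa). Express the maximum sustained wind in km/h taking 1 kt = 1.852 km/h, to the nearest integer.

228 km/h

ΔP = 1009 − 886 = 123 hPa.
V ≈ 6.22 × 123^0.62 = 6.22 × 19.758 ≈ 122.894 kt.
122.894 × 1.852 ≈ 227.60 km/h → 228 km/h.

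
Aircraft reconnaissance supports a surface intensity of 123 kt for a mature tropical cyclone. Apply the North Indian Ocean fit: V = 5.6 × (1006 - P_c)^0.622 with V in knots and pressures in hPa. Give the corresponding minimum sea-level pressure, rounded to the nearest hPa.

862 hPa

ΔP = (V / 5.6)^(1/0.622) = (123/5.6)^1.608.
123/5.6 = 21.964; 21.964^1.608 ≈ 143.58 hPa.
P_c = 1006 − 143.58 = 862.42 ≈ 862 hPa.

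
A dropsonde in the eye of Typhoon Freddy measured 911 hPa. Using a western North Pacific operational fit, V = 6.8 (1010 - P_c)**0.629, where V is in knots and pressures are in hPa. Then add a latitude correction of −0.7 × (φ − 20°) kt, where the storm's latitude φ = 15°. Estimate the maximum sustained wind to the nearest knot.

126 kt

ΔP = 1010 − 911 = 99 hPa.
99^0.629 ≈ 17.999.
V ≈ 6.8 × 17.999 ≈ 122.4 kt.
Latitude correction: −0.7 × (15 − 20) = 3.5 kt.
Corrected V ≈ 125.9 kt → 126 kt.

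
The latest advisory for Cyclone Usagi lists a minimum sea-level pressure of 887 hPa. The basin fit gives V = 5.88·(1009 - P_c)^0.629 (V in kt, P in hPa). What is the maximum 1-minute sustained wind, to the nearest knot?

121 kt

ΔP = 1009 − 887 = 122 hPa.
122^0.629 ≈ 20.527.
V ≈ 5.88 × 20.527 ≈ 120.7 kt.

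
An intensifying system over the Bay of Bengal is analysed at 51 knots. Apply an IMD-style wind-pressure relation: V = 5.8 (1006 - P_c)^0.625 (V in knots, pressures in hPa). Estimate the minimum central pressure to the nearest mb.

974 mb

ΔP = (V / 5.8)^(1/0.625) = (51/5.8)^1.600.
51/5.8 = 8.793; 8.793^1.600 ≈ 32.41 mb.
P_c = 1006 − 32.41 = 973.59 ≈ 974 mb.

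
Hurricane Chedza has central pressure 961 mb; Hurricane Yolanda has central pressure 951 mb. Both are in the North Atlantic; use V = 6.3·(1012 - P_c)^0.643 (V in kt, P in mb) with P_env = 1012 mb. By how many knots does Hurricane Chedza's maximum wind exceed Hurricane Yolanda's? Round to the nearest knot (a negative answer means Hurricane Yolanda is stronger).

Hurricane Chedza: ΔP = 51; V ≈ 6.3 × 51^0.643 ≈ 78.94 kt.
Hurricane Yolanda: ΔP = 61; V ≈ 6.3 × 61^0.643 ≈ 88.57 kt.
Difference ≈ 78.94 − 88.57 = -9.63 → -10 kt.

-10 kt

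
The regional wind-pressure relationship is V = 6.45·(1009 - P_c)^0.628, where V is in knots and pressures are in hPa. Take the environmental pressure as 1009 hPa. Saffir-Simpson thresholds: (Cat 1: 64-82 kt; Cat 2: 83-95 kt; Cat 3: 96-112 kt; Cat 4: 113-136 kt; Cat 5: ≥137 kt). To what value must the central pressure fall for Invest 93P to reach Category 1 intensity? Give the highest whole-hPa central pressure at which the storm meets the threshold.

970 hPa

Category 1 begins at V = 64 kt.
Required ΔP = (64/6.45)^(1/0.628) = 9.922^1.592 ≈ 38.63 hPa.
P_c ≤ 1009 − 38.63 = 970.37, so the highest integer P_c is 970 hPa.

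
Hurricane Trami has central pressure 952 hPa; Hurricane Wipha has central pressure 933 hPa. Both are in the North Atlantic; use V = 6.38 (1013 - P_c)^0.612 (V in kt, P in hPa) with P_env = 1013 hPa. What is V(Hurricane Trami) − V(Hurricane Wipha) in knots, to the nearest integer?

Hurricane Trami: ΔP = 61; V ≈ 6.38 × 61^0.612 ≈ 78.97 kt.
Hurricane Wipha: ΔP = 80; V ≈ 6.38 × 80^0.612 ≈ 93.22 kt.
Difference ≈ 78.97 − 93.22 = -14.25 → -14 kt.

-14 kt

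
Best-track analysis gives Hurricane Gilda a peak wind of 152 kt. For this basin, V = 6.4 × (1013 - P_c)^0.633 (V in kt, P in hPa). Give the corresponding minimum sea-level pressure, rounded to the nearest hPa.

ΔP = (V / 6.4)^(1/0.633) = (152/6.4)^1.580.
152/6.4 = 23.750; 23.750^1.580 ≈ 149.02 hPa.
P_c = 1013 − 149.02 = 863.98 ≈ 864 hPa.

864 hPa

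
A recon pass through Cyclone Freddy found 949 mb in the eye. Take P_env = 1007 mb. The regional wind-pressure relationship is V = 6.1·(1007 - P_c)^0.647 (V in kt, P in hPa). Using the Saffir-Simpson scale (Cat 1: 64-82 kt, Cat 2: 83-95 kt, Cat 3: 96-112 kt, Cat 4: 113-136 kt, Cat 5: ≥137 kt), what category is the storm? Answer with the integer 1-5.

2

ΔP = 1007 − 949 = 58 mb.
V ≈ 6.1 × 58^0.647 = 6.1 × 13.83 ≈ 84 kt.
84 kt falls in the Category 2 band.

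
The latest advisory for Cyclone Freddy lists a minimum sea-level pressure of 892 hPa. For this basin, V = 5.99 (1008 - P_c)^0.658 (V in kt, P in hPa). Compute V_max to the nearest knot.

137 kt

ΔP = 1008 − 892 = 116 hPa.
116^0.658 ≈ 22.825.
V ≈ 5.99 × 22.825 ≈ 136.7 kt.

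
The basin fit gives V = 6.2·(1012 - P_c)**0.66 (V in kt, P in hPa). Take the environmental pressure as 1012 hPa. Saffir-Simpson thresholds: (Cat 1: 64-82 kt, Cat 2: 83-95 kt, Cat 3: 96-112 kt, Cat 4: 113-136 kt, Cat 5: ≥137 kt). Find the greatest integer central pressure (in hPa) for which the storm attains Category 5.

Category 5 begins at V = 137 kt.
Required ΔP = (137/6.2)^(1/0.66) = 22.097^1.515 ≈ 108.86 hPa.
P_c ≤ 1012 − 108.86 = 903.14, so the highest integer P_c is 903 hPa.

903 hPa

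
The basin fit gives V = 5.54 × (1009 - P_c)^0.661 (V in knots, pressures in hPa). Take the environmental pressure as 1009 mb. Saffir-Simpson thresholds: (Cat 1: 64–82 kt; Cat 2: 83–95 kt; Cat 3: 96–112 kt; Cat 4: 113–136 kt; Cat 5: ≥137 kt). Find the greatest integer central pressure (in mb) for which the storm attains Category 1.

Category 1 begins at V = 64 kt.
Required ΔP = (64/5.54)^(1/0.661) = 11.552^1.513 ≈ 40.52 mb.
P_c ≤ 1009 − 40.52 = 968.48, so the highest integer P_c is 968 mb.

968 mb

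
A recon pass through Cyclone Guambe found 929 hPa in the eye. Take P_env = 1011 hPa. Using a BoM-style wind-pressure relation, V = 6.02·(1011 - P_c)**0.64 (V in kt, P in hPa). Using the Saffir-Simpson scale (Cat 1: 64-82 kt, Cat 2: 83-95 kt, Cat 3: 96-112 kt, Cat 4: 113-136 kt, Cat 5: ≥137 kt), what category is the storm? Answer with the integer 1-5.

3

ΔP = 1011 − 929 = 82 hPa.
V ≈ 6.02 × 82^0.64 = 6.02 × 16.78 ≈ 101 kt.
101 kt falls in the Category 3 band.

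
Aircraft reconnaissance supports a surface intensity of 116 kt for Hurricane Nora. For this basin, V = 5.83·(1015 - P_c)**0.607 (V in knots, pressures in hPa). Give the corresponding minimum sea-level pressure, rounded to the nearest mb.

ΔP = (V / 5.83)^(1/0.607) = (116/5.83)^1.647.
116/5.83 = 19.897; 19.897^1.647 ≈ 137.94 mb.
P_c = 1015 − 137.94 = 877.06 ≈ 877 mb.

877 mb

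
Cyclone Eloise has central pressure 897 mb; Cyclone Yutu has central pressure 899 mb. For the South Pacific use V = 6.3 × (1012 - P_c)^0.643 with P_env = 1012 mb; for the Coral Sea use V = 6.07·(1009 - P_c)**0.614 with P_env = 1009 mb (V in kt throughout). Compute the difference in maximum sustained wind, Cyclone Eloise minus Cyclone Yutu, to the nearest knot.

Cyclone Eloise: ΔP = 115; V ≈ 6.3 × 115^0.643 ≈ 133.16 kt.
Cyclone Yutu: ΔP = 110; V ≈ 6.07 × 110^0.614 ≈ 108.79 kt.
Difference ≈ 133.16 − 108.79 = 24.37 → 24 kt.

24 kt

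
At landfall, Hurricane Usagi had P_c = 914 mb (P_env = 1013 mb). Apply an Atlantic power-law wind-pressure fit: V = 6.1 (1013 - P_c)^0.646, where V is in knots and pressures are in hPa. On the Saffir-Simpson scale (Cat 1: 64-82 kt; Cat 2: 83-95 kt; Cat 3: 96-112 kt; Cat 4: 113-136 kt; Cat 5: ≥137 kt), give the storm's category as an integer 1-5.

4

ΔP = 1013 − 914 = 99 mb.
V ≈ 6.1 × 99^0.646 = 6.1 × 19.46 ≈ 119 kt.
119 kt falls in the Category 4 band.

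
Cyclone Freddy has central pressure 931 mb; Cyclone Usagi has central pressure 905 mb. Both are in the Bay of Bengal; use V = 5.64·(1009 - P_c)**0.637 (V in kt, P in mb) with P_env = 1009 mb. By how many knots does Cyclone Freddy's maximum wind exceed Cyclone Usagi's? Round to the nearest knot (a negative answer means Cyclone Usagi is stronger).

-18 kt

Cyclone Freddy: ΔP = 78; V ≈ 5.64 × 78^0.637 ≈ 90.48 kt.
Cyclone Usagi: ΔP = 104; V ≈ 5.64 × 104^0.637 ≈ 108.67 kt.
Difference ≈ 90.48 − 108.67 = -18.19 → -18 kt.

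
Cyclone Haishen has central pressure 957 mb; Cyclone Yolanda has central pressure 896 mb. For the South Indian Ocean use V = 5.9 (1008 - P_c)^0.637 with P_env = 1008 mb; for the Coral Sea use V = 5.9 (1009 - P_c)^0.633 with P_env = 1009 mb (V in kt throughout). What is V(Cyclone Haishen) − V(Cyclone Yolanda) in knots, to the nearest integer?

-45 kt

Cyclone Haishen: ΔP = 51; V ≈ 5.9 × 51^0.637 ≈ 72.21 kt.
Cyclone Yolanda: ΔP = 113; V ≈ 5.9 × 113^0.633 ≈ 117.61 kt.
Difference ≈ 72.21 − 117.61 = -45.40 → -45 kt.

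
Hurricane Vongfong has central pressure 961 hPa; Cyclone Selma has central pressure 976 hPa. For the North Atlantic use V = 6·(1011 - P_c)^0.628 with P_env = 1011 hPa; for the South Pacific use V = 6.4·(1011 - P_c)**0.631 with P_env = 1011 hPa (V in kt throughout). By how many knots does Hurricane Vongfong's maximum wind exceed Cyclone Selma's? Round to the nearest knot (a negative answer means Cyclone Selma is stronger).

Hurricane Vongfong: ΔP = 50; V ≈ 6 × 50^0.628 ≈ 70.00 kt.
Cyclone Selma: ΔP = 35; V ≈ 6.4 × 35^0.631 ≈ 60.32 kt.
Difference ≈ 70.00 − 60.32 = 9.68 → 10 kt.

10 kt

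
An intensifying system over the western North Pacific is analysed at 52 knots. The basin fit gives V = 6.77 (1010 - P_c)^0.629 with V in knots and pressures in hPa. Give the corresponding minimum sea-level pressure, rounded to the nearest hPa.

984 hPa

ΔP = (V / 6.77)^(1/0.629) = (52/6.77)^1.590.
52/6.77 = 7.681; 7.681^1.590 ≈ 25.57 hPa.
P_c = 1010 − 25.57 = 984.43 ≈ 984 hPa.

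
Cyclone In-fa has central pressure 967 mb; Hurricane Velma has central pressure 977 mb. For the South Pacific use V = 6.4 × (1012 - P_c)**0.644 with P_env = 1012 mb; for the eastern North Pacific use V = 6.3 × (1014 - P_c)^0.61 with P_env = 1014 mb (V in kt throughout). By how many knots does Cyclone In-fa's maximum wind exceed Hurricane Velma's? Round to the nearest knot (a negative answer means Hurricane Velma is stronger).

Cyclone In-fa: ΔP = 45; V ≈ 6.4 × 45^0.644 ≈ 74.28 kt.
Hurricane Velma: ΔP = 37; V ≈ 6.3 × 37^0.61 ≈ 57.01 kt.
Difference ≈ 74.28 − 57.01 = 17.27 → 17 kt.

17 kt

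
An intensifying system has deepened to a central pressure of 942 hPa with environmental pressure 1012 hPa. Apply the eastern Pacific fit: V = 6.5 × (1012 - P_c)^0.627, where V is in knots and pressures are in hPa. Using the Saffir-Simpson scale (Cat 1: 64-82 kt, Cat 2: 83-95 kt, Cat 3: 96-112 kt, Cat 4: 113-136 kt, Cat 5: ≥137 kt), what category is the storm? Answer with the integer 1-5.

ΔP = 1012 − 942 = 70 hPa.
V ≈ 6.5 × 70^0.627 = 6.5 × 14.35 ≈ 93 kt.
93 kt falls in the Category 2 band.

2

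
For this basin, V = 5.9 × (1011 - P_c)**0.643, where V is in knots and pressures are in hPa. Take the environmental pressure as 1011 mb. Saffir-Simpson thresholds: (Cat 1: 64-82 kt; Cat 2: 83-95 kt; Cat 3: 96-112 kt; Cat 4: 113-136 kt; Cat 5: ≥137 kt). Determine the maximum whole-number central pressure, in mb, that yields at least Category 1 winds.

Category 1 begins at V = 64 kt.
Required ΔP = (64/5.9)^(1/0.643) = 10.847^1.555 ≈ 40.75 mb.
P_c ≤ 1011 − 40.75 = 970.25, so the highest integer P_c is 970 mb.

970 mb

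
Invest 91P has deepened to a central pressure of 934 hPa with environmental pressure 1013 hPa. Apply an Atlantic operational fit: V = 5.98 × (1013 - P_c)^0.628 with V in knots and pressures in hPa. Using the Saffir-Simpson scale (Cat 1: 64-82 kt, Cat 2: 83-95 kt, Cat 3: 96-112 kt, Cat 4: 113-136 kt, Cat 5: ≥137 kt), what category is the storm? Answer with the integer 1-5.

2

ΔP = 1013 − 934 = 79 hPa.
V ≈ 5.98 × 79^0.628 = 5.98 × 15.55 ≈ 93 kt.
93 kt falls in the Category 2 band.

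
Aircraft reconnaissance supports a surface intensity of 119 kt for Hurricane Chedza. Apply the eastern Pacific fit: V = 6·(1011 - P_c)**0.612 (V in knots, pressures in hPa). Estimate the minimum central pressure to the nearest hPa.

ΔP = (V / 6)^(1/0.612) = (119/6)^1.634.
119/6 = 19.833; 19.833^1.634 ≈ 131.80 hPa.
P_c = 1011 − 131.80 = 879.20 ≈ 879 hPa.

879 hPa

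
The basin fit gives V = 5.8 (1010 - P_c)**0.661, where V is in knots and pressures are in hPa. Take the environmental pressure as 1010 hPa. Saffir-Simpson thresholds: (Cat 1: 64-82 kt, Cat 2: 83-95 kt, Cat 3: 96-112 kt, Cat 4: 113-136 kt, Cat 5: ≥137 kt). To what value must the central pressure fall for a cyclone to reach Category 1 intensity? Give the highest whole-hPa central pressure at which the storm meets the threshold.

972 hPa

Category 1 begins at V = 64 kt.
Required ΔP = (64/5.8)^(1/0.661) = 11.034^1.513 ≈ 37.80 hPa.
P_c ≤ 1010 − 37.80 = 972.20, so the highest integer P_c is 972 hPa.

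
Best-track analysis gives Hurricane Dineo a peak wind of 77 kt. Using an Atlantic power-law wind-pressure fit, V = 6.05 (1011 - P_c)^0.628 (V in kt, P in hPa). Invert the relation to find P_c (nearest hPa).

954 hPa

ΔP = (V / 6.05)^(1/0.628) = (77/6.05)^1.592.
77/6.05 = 12.727; 12.727^1.592 ≈ 57.43 hPa.
P_c = 1011 − 57.43 = 953.57 ≈ 954 hPa.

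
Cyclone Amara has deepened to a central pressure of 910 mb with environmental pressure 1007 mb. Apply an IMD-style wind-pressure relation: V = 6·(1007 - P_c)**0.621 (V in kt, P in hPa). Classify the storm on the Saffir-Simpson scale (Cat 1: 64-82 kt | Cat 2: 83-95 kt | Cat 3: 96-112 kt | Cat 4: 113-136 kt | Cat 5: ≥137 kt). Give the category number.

3

ΔP = 1007 − 910 = 97 mb.
V ≈ 6 × 97^0.621 = 6 × 17.13 ≈ 103 kt.
103 kt falls in the Category 3 band.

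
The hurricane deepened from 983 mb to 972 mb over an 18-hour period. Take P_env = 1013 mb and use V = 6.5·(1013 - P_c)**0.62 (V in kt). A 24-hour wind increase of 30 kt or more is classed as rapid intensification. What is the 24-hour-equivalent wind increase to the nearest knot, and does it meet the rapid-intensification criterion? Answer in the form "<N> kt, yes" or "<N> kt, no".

15 kt, no

V₁: ΔP = 30, V ≈ 6.5 × 30^0.62 ≈ 53.55 kt.
V₂: ΔP = 41, V ≈ 6.5 × 41^0.62 ≈ 64.99 kt.
ΔV over 18 h = 11.44 kt → 24 h equivalent = 11.44 × 24/18 ≈ 15.25 kt.
15 kt < 30 kt ⇒ not rapid intensification.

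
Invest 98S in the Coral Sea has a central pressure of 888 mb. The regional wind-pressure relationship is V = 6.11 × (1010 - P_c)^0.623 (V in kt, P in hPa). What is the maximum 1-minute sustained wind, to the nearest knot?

ΔP = 1010 − 888 = 122 mb.
122^0.623 ≈ 19.944.
V ≈ 6.11 × 19.944 ≈ 121.9 kt.

122 kt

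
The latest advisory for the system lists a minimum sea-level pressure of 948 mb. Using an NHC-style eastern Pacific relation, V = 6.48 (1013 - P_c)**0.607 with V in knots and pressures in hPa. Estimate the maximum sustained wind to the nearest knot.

82 kt

ΔP = 1013 − 948 = 65 mb.
65^0.607 ≈ 12.602.
V ≈ 6.48 × 12.602 ≈ 81.7 kt.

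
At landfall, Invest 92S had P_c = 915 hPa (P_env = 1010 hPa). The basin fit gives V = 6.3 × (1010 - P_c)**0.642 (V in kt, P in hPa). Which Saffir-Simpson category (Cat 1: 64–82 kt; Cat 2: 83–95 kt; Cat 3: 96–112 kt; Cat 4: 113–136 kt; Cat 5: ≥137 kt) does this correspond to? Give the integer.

ΔP = 1010 − 915 = 95 hPa.
V ≈ 6.3 × 95^0.642 = 6.3 × 18.61 ≈ 117 kt.
117 kt falls in the Category 4 band.

4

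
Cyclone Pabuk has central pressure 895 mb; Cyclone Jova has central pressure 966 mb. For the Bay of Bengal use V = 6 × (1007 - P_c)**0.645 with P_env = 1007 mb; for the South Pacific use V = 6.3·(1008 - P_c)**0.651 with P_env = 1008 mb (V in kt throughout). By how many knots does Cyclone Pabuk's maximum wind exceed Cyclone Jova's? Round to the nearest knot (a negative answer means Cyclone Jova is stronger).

54 kt

Cyclone Pabuk: ΔP = 112; V ≈ 6 × 112^0.645 ≈ 125.86 kt.
Cyclone Jova: ΔP = 42; V ≈ 6.3 × 42^0.651 ≈ 71.79 kt.
Difference ≈ 125.86 − 71.79 = 54.07 → 54 kt.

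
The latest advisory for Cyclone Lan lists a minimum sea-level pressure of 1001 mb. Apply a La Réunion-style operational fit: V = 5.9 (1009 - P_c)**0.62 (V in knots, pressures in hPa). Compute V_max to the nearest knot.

ΔP = 1009 − 1001 = 8 mb.
8^0.62 ≈ 3.630.
V ≈ 5.9 × 3.630 ≈ 21.4 kt.

21 kt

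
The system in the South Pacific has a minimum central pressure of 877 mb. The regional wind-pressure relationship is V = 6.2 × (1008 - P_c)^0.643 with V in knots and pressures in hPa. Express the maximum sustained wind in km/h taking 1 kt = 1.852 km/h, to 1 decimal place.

263.9 km/h

ΔP = 1008 − 877 = 131 mb.
V ≈ 6.2 × 131^0.643 = 6.2 × 22.983 ≈ 142.494 kt.
142.494 × 1.852 ≈ 263.90 km/h → 263.9 km/h.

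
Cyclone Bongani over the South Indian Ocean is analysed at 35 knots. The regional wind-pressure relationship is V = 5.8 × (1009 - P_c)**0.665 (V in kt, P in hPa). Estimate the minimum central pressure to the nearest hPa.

994 hPa

ΔP = (V / 5.8)^(1/0.665) = (35/5.8)^1.504.
35/5.8 = 6.034; 6.034^1.504 ≈ 14.92 hPa.
P_c = 1009 − 14.92 = 994.08 ≈ 994 hPa.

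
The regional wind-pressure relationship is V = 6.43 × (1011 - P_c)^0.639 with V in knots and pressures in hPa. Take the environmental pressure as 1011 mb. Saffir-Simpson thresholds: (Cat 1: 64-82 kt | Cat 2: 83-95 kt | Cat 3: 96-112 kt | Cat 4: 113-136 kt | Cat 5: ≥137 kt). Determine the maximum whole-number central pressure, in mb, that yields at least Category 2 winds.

Category 2 begins at V = 83 kt.
Required ΔP = (83/6.43)^(1/0.639) = 12.908^1.565 ≈ 54.76 mb.
P_c ≤ 1011 − 54.76 = 956.24, so the highest integer P_c is 956 mb.

956 mb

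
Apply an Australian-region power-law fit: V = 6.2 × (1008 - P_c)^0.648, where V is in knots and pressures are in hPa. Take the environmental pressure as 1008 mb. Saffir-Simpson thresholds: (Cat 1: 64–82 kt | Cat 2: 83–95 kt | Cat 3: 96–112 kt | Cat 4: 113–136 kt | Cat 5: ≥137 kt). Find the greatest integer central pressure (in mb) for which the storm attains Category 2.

953 mb

Category 2 begins at V = 83 kt.
Required ΔP = (83/6.2)^(1/0.648) = 13.387^1.543 ≈ 54.79 mb.
P_c ≤ 1008 − 54.79 = 953.21, so the highest integer P_c is 953 mb.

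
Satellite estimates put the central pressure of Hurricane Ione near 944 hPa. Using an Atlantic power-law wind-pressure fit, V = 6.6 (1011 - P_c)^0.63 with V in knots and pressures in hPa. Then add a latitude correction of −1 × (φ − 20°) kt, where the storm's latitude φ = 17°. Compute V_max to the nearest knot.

ΔP = 1011 − 944 = 67 hPa.
67^0.63 ≈ 14.139.
V ≈ 6.6 × 14.139 ≈ 93.3 kt.
Latitude correction: −1 × (17 − 20) = 3 kt.
Corrected V ≈ 96.3 kt → 96 kt.

96 kt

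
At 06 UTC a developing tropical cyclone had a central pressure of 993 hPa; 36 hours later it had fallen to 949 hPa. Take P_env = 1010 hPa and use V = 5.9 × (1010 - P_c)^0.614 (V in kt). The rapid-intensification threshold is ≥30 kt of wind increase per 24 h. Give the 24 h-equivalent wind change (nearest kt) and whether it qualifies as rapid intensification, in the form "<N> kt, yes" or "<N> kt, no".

27 kt, no

V₁: ΔP = 17, V ≈ 5.9 × 17^0.614 ≈ 33.60 kt.
V₂: ΔP = 61, V ≈ 5.9 × 61^0.614 ≈ 73.63 kt.
ΔV over 36 h = 40.03 kt → 24 h equivalent = 40.03 × 24/36 ≈ 26.69 kt.
27 kt < 30 kt ⇒ not rapid intensification.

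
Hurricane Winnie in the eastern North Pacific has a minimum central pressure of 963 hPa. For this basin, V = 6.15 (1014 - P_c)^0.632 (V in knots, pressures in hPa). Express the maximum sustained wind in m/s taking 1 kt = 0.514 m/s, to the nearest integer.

38 m/s

ΔP = 1014 − 963 = 51 hPa.
V ≈ 6.15 × 51^0.632 = 6.15 × 12.000 ≈ 73.801 kt.
73.801 × 0.514 ≈ 37.93 m/s → 38 m/s.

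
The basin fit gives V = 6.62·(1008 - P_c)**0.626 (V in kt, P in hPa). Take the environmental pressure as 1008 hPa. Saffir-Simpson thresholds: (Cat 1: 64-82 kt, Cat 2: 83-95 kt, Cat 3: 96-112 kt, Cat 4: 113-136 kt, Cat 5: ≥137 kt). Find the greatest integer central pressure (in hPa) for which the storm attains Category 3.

Category 3 begins at V = 96 kt.
Required ΔP = (96/6.62)^(1/0.626) = 14.502^1.597 ≈ 71.66 hPa.
P_c ≤ 1008 − 71.66 = 936.34, so the highest integer P_c is 936 hPa.

936 hPa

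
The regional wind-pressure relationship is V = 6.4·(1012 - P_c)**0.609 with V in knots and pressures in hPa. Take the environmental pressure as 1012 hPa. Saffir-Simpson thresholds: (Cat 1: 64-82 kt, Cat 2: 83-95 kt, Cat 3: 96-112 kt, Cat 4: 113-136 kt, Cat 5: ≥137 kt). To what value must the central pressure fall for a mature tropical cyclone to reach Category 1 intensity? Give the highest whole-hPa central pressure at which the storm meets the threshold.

Category 1 begins at V = 64 kt.
Required ΔP = (64/6.4)^(1/0.609) = 10.000^1.642 ≈ 43.86 hPa.
P_c ≤ 1012 − 43.86 = 968.14, so the highest integer P_c is 968 hPa.

968 hPa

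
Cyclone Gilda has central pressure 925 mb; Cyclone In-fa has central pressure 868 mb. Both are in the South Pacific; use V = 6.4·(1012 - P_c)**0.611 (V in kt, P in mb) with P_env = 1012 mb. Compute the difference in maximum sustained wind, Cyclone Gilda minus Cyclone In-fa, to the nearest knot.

Cyclone Gilda: ΔP = 87; V ≈ 6.4 × 87^0.611 ≈ 98.00 kt.
Cyclone In-fa: ΔP = 144; V ≈ 6.4 × 144^0.611 ≈ 133.33 kt.
Difference ≈ 98.00 − 133.33 = -35.33 → -35 kt.

-35 kt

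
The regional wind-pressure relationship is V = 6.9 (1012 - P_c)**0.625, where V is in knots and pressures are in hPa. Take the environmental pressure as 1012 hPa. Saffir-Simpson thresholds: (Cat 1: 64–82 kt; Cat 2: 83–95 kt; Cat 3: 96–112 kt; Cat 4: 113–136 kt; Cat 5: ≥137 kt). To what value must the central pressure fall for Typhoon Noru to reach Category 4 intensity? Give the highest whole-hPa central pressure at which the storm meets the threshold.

924 hPa

Category 4 begins at V = 113 kt.
Required ΔP = (113/6.9)^(1/0.625) = 16.377^1.600 ≈ 87.65 hPa.
P_c ≤ 1012 − 87.65 = 924.35, so the highest integer P_c is 924 hPa.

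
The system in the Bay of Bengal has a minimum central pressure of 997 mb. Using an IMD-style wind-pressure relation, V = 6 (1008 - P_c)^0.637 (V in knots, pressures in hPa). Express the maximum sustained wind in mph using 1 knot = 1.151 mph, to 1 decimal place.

31.8 mph

ΔP = 1008 − 997 = 11 mb.
V ≈ 6 × 11^0.637 = 6 × 4.606 ≈ 27.639 kt.
27.639 × 1.151 ≈ 31.81 mph → 31.8 mph.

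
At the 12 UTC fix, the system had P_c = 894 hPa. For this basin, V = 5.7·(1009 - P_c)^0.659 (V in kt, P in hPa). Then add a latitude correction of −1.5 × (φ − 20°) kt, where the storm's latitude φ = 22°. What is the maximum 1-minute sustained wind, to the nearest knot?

127 kt

ΔP = 1009 − 894 = 115 hPa.
115^0.659 ≈ 22.803.
V ≈ 5.7 × 22.803 ≈ 130.0 kt.
Latitude correction: −1.5 × (22 − 20) = -3 kt.
Corrected V ≈ 127 kt → 127 kt.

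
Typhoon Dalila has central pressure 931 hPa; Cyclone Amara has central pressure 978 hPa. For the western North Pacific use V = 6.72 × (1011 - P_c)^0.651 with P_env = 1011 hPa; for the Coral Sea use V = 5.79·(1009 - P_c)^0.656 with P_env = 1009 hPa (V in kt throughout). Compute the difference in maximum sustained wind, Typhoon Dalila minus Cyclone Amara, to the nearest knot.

61 kt

Typhoon Dalila: ΔP = 80; V ≈ 6.72 × 80^0.651 ≈ 116.49 kt.
Cyclone Amara: ΔP = 31; V ≈ 5.79 × 31^0.656 ≈ 55.08 kt.
Difference ≈ 116.49 − 55.08 = 61.41 → 61 kt.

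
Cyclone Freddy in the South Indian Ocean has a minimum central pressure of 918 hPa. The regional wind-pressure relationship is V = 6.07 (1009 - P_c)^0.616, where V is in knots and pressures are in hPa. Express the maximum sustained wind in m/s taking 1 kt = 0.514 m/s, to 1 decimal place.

50.2 m/s

ΔP = 1009 − 918 = 91 hPa.
V ≈ 6.07 × 91^0.616 = 6.07 × 16.098 ≈ 97.714 kt.
97.714 × 0.514 ≈ 50.23 m/s → 50.2 m/s.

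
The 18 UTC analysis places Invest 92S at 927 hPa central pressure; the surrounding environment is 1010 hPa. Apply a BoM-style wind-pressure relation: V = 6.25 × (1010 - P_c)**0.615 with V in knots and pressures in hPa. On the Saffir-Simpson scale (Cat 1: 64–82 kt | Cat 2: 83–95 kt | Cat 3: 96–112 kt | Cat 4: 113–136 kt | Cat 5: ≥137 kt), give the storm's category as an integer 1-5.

2

ΔP = 1010 − 927 = 83 hPa.
V ≈ 6.25 × 83^0.615 = 6.25 × 15.14 ≈ 95 kt.
95 kt falls in the Category 2 band.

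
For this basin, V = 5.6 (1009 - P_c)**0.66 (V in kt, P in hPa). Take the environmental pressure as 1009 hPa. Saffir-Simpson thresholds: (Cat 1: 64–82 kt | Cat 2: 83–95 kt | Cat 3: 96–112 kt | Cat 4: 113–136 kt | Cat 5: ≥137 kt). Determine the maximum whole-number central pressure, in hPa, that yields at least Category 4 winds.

914 hPa

Category 4 begins at V = 113 kt.
Required ΔP = (113/5.6)^(1/0.66) = 20.179^1.515 ≈ 94.87 hPa.
P_c ≤ 1009 − 94.87 = 914.13, so the highest integer P_c is 914 hPa.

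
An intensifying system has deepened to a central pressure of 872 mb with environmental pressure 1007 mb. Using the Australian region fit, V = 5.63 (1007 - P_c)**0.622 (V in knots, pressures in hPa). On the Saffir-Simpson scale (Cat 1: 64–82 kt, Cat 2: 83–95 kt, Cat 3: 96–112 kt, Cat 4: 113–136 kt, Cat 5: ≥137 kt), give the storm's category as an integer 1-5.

ΔP = 1007 − 872 = 135 mb.
V ≈ 5.63 × 135^0.622 = 5.63 × 21.14 ≈ 119 kt.
119 kt falls in the Category 4 band.

4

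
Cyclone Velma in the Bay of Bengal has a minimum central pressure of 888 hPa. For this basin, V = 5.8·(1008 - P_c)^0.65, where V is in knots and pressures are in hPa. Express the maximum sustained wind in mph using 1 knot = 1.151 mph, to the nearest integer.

150 mph

ΔP = 1008 − 888 = 120 hPa.
V ≈ 5.8 × 120^0.65 = 5.8 × 22.463 ≈ 130.285 kt.
130.285 × 1.151 ≈ 149.96 mph → 150 mph.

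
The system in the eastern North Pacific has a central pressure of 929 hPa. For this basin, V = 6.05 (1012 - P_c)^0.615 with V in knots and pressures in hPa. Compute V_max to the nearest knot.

92 kt

ΔP = 1012 − 929 = 83 hPa.
83^0.615 ≈ 15.144.
V ≈ 6.05 × 15.144 ≈ 91.6 kt.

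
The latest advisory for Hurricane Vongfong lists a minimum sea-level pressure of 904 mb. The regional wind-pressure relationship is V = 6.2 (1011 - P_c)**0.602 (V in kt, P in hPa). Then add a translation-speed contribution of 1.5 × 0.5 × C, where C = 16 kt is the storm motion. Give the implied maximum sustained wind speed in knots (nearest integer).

ΔP = 1011 − 904 = 107 mb.
107^0.602 ≈ 16.661.
V ≈ 6.2 × 16.661 ≈ 103.3 kt.
Translation term: 1.5 × 0.5 × 16 = 12 kt.
Corrected V ≈ 115.3 kt → 115 kt.

115 kt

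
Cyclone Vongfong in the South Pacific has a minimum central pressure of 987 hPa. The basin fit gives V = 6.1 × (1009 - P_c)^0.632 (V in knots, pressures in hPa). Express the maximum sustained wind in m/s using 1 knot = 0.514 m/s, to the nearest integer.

ΔP = 1009 − 987 = 22 hPa.
V ≈ 6.1 × 22^0.632 = 6.1 × 7.054 ≈ 43.027 kt.
43.027 × 0.514 ≈ 22.12 m/s → 22 m/s.

22 m/s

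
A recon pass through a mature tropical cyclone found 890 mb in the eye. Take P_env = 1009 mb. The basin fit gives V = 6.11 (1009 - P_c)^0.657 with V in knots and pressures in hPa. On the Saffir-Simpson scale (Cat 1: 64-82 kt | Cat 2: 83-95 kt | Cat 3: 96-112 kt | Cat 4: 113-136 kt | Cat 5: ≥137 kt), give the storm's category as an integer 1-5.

5

ΔP = 1009 − 890 = 119 mb.
V ≈ 6.11 × 119^0.657 = 6.11 × 23.10 ≈ 141 kt.
141 kt falls in the Category 5 band.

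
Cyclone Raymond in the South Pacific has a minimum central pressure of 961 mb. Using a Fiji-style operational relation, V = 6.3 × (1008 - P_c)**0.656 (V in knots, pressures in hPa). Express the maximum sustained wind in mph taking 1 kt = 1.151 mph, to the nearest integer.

91 mph

ΔP = 1008 − 961 = 47 mb.
V ≈ 6.3 × 47^0.656 = 6.3 × 12.500 ≈ 78.747 kt.
78.747 × 1.151 ≈ 90.64 mph → 91 mph.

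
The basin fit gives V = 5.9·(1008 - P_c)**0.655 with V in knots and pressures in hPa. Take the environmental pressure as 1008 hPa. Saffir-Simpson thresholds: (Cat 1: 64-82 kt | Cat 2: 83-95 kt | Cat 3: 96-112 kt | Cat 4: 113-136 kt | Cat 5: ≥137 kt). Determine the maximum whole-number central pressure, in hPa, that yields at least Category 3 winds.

937 hPa

Category 3 begins at V = 96 kt.
Required ΔP = (96/5.9)^(1/0.655) = 16.271^1.527 ≈ 70.71 hPa.
P_c ≤ 1008 − 70.71 = 937.29, so the highest integer P_c is 937 hPa.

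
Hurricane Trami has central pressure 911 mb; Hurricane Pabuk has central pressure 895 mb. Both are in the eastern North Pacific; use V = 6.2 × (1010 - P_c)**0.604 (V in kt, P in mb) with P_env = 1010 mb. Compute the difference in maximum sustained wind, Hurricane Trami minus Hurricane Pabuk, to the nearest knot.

Hurricane Trami: ΔP = 99; V ≈ 6.2 × 99^0.604 ≈ 99.48 kt.
Hurricane Pabuk: ΔP = 115; V ≈ 6.2 × 115^0.604 ≈ 108.91 kt.
Difference ≈ 99.48 − 108.91 = -9.43 → -9 kt.

-9 kt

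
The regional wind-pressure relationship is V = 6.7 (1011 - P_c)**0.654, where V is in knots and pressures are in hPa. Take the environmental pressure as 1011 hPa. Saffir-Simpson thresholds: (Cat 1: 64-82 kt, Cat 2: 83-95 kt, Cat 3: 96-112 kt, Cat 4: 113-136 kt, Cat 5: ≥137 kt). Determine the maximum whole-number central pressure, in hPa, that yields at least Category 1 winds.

Category 1 begins at V = 64 kt.
Required ΔP = (64/6.7)^(1/0.654) = 9.552^1.529 ≈ 31.52 hPa.
P_c ≤ 1011 − 31.52 = 979.48, so the highest integer P_c is 979 hPa.

979 hPa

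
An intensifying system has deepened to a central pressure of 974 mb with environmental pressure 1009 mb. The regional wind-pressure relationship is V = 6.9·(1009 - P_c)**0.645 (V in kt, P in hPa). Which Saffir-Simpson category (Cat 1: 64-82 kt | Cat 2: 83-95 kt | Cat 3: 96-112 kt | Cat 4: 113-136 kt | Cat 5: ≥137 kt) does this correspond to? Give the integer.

ΔP = 1009 − 974 = 35 mb.
V ≈ 6.9 × 35^0.645 = 6.9 × 9.91 ≈ 68 kt.
68 kt falls in the Category 1 band.

1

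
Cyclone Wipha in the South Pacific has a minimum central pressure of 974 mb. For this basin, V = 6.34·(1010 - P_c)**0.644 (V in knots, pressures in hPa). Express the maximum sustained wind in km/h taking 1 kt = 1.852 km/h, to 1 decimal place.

ΔP = 1010 − 974 = 36 mb.
V ≈ 6.34 × 36^0.644 = 6.34 × 10.052 ≈ 63.731 kt.
63.731 × 1.852 ≈ 118.03 km/h → 118.0 km/h.

118.0 km/h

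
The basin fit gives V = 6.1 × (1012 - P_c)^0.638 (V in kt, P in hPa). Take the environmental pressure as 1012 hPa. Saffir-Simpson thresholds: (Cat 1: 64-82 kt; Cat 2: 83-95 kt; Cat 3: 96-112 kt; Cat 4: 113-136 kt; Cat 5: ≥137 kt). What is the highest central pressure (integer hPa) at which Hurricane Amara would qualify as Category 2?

952 hPa

Category 2 begins at V = 83 kt.
Required ΔP = (83/6.1)^(1/0.638) = 13.607^1.567 ≈ 59.85 hPa.
P_c ≤ 1012 − 59.85 = 952.15, so the highest integer P_c is 952 hPa.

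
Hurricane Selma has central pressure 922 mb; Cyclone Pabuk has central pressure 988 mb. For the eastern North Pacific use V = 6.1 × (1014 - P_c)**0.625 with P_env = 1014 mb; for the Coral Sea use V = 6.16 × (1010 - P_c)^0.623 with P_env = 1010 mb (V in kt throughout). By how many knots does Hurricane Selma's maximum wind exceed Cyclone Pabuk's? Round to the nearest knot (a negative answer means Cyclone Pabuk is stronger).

61 kt

Hurricane Selma: ΔP = 92; V ≈ 6.1 × 92^0.625 ≈ 102.97 kt.
Cyclone Pabuk: ΔP = 22; V ≈ 6.16 × 22^0.623 ≈ 42.26 kt.
Difference ≈ 102.97 − 42.26 = 60.71 → 61 kt.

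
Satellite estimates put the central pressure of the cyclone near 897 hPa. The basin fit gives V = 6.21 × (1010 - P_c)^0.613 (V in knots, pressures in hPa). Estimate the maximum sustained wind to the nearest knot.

113 kt

ΔP = 1010 − 897 = 113 hPa.
113^0.613 ≈ 18.136.
V ≈ 6.21 × 18.136 ≈ 112.6 kt.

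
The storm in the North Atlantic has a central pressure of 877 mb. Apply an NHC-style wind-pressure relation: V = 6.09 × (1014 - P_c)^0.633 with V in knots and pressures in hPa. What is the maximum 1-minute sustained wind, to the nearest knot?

137 kt

ΔP = 1014 − 877 = 137 mb.
137^0.633 ≈ 22.519.
V ≈ 6.09 × 22.519 ≈ 137.1 kt.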